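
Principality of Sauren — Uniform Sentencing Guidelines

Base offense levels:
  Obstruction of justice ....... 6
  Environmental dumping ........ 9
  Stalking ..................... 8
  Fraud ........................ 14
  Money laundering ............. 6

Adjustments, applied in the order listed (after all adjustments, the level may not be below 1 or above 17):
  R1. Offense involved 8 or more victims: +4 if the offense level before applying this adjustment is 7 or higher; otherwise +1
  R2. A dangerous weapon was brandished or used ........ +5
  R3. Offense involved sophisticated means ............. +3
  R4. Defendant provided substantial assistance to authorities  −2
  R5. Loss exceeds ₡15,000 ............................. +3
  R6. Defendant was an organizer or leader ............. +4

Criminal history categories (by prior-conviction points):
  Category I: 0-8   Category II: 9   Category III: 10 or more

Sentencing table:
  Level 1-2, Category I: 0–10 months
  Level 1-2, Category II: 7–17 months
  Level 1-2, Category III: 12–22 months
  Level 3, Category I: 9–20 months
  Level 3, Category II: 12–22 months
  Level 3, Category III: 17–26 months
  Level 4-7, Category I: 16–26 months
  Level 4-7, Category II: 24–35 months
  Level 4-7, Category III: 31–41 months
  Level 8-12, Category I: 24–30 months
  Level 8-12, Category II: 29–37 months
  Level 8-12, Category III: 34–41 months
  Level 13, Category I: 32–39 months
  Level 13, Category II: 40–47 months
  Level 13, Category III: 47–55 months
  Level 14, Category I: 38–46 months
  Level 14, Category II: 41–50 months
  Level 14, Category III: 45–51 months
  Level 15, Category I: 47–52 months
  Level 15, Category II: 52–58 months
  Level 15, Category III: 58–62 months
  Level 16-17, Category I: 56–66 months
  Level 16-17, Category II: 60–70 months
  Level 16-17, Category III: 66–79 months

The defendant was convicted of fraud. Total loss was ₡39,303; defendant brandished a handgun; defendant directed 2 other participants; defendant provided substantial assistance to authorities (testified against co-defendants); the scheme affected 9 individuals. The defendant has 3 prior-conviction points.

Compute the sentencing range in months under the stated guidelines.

56-66 months

Base offense level for fraud: 14.
R1 applies (level before this adjustment is 14 ≥ 7, so +4): 14 + 4 = 18.
R2 applies: 18 + 5 = 23.
R4 applies: 23 − 2 = 21.
R5 applies: 21 + 3 = 24.
R6 applies: 24 + 4 = 28.
Level 28 exceeds the maximum of 17; capped at 17.
Final offense level: 17.
Criminal history: 3 prior points → Category I (0-8).
Level 17 falls in the 16-17 band.
Grid: Level 16-17 × Category I = 56-66 months.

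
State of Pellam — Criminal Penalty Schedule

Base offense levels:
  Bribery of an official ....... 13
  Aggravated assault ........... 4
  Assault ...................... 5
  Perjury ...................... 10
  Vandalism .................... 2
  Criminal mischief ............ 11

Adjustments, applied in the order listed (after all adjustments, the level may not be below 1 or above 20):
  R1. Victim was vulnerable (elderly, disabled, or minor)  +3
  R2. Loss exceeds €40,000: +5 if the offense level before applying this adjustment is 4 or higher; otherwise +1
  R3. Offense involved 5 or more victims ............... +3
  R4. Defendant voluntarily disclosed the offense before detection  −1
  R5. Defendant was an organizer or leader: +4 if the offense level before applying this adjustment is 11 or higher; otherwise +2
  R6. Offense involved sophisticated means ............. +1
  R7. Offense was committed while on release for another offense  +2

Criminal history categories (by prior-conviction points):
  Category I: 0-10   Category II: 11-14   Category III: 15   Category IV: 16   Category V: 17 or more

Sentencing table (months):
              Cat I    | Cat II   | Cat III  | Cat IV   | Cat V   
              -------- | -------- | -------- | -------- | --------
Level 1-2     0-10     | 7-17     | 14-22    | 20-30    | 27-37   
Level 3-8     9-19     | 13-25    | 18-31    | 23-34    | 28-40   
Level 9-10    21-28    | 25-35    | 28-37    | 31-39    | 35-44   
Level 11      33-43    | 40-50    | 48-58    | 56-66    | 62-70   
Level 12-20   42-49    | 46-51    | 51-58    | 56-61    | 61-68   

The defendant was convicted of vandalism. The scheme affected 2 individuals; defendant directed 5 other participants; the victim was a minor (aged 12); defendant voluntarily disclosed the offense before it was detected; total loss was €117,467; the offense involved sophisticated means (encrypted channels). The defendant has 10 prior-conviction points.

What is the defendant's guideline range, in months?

Base offense level for vandalism: 2.
R1 applies: 2 + 3 = 5.
R2 applies (level before this adjustment is 5 ≥ 4, so +5): 5 + 5 = 10.
R3 does not apply.
R4 applies: 10 − 1 = 9.
R5 applies (level before this adjustment is 9 < 11, so +2): 9 + 2 = 11.
R6 applies: 11 + 1 = 12.
R7 does not apply.
Final offense level: 12.
Criminal history: 10 prior points → Category I (0-10).
Level 12 falls in the 12-20 band.
Grid: Level 12-20 × Category I = 42-49 months.

42-49 months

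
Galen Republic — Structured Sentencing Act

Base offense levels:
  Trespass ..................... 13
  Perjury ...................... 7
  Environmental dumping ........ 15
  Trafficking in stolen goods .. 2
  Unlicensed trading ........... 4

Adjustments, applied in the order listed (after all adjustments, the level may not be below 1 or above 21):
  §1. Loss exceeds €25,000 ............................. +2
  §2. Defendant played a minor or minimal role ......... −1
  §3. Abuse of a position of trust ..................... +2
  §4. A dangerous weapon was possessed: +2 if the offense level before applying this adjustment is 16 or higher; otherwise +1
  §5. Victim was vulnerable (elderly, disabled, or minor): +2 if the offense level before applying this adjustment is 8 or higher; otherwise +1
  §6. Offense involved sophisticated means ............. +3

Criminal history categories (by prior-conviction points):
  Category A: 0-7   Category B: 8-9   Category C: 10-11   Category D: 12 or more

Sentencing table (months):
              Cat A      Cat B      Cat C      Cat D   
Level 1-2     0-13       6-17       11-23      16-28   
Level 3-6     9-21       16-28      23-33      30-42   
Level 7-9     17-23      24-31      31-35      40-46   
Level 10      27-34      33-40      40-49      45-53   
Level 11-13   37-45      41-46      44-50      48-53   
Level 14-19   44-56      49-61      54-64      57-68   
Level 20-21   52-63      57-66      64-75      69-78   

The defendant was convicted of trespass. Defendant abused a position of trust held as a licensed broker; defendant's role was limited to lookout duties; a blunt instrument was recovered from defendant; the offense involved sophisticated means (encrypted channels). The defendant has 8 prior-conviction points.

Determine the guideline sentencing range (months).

Base offense level for trespass: 13.
§1 does not apply.
§2 applies: 13 − 1 = 12.
§3 applies: 12 + 2 = 14.
§4 applies (level before this adjustment is 14 < 16, so +1): 14 + 1 = 15.
§6 applies: 15 + 3 = 18.
Final offense level: 18.
Criminal history: 8 prior points → Category B (8-9).
Level 18 falls in the 14-19 band.
Grid: Level 14-19 × Category B = 49-61 months.

49-61 months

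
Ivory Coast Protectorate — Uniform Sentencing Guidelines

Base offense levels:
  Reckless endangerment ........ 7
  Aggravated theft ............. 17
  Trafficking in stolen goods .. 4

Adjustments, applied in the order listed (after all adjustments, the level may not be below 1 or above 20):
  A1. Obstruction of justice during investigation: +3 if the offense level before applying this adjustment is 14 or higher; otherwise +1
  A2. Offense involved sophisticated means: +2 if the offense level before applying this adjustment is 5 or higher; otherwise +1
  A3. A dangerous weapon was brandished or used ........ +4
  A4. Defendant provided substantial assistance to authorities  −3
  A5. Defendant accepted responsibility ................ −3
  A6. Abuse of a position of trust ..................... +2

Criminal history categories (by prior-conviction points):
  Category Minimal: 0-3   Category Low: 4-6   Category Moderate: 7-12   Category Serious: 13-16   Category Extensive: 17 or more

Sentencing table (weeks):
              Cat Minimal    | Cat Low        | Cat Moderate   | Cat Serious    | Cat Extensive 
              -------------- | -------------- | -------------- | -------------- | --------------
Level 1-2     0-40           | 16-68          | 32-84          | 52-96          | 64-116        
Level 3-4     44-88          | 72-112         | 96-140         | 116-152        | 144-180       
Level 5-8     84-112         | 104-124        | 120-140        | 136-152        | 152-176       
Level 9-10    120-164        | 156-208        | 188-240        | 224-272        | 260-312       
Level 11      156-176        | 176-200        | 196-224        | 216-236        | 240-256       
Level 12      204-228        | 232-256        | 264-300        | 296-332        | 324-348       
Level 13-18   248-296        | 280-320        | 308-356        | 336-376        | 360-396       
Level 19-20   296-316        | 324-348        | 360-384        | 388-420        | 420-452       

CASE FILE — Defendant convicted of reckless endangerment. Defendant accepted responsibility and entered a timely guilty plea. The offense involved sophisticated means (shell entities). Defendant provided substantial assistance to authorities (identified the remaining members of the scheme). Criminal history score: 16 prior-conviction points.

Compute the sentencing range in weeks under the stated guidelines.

116-152 weeks

Base offense level for reckless endangerment: 7.
A1 does not apply.
A2 applies (level before this adjustment is 7 ≥ 5, so +2): 7 + 2 = 9.
A4 applies: 9 − 3 = 6.
A5 applies: 6 − 3 = 3.
Final offense level: 3.
Criminal history: 16 prior points → Category Serious (13-16).
Level 3 falls in the 3-4 band.
Grid: Level 3-4 × Category Serious = 116-152 weeks.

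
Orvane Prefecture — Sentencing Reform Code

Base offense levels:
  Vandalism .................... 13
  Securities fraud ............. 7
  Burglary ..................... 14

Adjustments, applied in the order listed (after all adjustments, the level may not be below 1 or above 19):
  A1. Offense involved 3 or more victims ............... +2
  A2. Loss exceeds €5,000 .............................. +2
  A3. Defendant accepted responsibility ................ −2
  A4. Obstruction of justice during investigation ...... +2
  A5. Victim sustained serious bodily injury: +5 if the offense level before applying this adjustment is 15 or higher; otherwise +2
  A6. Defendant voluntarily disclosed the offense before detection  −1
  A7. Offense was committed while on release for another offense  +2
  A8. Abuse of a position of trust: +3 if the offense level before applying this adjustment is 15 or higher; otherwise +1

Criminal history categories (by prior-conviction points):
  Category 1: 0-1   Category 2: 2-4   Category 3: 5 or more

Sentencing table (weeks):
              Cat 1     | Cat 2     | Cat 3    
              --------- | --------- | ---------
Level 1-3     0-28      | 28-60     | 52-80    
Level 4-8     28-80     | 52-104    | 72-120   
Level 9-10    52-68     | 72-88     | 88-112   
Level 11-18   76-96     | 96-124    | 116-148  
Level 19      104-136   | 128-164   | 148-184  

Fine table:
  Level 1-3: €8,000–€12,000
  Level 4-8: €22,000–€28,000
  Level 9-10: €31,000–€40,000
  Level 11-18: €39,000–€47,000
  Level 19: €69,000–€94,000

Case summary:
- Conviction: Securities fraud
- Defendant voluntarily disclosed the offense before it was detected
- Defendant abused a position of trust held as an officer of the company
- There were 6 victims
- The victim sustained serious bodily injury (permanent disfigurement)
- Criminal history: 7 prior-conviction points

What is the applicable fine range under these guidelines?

€39,000–€47,000

Base offense level for securities fraud: 7.
A1 applies: 7 + 2 = 9.
A2 does not apply.
A5 applies (level before this adjustment is 9 < 15, so +2): 9 + 2 = 11.
A6 applies: 11 − 1 = 10.
A7 does not apply.
A8 applies (level before this adjustment is 10 < 15, so +1): 10 + 1 = 11.
Final offense level: 11.
Level 11 falls in the 11-18 band.
Fine table: Level 11-18 → €39,000–€47,000.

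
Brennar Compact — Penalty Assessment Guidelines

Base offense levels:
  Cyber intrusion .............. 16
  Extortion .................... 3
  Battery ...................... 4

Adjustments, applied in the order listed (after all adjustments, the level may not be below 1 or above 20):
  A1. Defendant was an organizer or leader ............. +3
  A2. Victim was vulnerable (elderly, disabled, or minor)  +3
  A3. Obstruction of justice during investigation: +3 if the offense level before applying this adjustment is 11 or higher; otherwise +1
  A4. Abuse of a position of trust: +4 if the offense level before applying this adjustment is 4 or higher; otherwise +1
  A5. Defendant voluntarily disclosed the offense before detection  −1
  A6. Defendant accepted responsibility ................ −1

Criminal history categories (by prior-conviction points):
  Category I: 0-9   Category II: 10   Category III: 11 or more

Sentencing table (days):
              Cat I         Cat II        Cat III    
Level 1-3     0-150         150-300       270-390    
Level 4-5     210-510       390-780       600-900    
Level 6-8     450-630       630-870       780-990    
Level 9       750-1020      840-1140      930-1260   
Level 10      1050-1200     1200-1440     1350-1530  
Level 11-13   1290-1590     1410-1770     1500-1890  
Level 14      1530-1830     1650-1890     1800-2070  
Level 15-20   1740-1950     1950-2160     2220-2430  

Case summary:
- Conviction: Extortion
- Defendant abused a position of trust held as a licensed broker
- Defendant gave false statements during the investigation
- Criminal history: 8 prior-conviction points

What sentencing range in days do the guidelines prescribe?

450-630 days

Base offense level for extortion: 3.
A3 applies (level before this adjustment is 3 < 11, so +1): 3 + 1 = 4.
A4 applies (level before this adjustment is 4 ≥ 4, so +4): 4 + 4 = 8.
A5 does not apply.
Final offense level: 8.
Criminal history: 8 prior points → Category I (0-9).
Level 8 falls in the 6-8 band.
Grid: Level 6-8 × Category I = 450-630 days.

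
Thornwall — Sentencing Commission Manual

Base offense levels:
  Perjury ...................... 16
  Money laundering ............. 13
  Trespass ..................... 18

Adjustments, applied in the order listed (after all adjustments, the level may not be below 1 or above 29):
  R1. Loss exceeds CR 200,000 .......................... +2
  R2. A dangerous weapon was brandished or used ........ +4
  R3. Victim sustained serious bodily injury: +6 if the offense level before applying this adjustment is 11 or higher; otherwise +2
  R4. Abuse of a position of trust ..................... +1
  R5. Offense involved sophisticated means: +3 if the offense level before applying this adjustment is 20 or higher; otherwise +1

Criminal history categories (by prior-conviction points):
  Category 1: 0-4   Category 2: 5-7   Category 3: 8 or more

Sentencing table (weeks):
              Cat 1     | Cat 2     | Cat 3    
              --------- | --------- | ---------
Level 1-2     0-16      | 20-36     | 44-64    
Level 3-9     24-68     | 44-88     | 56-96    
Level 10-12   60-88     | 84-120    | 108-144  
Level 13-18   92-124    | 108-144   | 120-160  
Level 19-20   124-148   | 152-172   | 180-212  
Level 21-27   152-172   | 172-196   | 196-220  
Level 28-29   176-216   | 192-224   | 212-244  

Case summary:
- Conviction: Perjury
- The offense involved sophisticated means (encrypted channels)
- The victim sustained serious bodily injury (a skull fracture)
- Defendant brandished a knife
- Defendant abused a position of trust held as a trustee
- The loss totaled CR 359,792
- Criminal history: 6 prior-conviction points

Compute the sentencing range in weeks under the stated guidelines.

Base offense level for perjury: 16.
R1 applies: 16 + 2 = 18.
R2 applies: 18 + 4 = 22.
R3 applies (level before this adjustment is 22 ≥ 11, so +6): 22 + 6 = 28.
R4 applies: 28 + 1 = 29.
R5 applies (level before this adjustment is 29 ≥ 20, so +3): 29 + 3 = 32.
Level 32 exceeds the maximum of 29; capped at 29.
Final offense level: 29.
Criminal history: 6 prior points → Category 2 (5-7).
Level 29 falls in the 28-29 band.
Grid: Level 28-29 × Category 2 = 192-224 weeks.

192-224 weeks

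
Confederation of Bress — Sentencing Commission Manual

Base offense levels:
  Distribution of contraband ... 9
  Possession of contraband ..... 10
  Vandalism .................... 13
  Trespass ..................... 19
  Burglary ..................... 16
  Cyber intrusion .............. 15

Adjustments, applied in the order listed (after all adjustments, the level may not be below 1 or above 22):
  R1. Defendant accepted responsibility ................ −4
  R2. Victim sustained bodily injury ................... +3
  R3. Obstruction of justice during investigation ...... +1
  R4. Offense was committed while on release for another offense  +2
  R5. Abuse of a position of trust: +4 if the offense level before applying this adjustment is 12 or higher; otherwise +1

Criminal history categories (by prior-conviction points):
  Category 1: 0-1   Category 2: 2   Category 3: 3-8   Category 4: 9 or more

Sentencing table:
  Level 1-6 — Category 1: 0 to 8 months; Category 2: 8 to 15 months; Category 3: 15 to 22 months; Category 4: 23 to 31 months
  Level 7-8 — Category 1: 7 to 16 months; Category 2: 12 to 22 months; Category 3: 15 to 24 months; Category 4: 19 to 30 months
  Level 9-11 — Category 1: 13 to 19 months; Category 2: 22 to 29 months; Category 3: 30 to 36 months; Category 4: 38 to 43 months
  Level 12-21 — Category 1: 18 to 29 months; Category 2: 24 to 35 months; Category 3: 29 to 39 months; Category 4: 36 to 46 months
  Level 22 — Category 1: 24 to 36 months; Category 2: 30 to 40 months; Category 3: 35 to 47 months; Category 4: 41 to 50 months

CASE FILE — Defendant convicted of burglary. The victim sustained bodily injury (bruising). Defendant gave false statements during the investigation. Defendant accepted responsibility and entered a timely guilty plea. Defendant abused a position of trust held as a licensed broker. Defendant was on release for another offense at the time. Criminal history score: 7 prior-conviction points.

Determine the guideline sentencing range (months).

Base offense level for burglary: 16.
R1 applies: 16 − 4 = 12.
R2 applies: 12 + 3 = 15.
R3 applies: 15 + 1 = 16.
R4 applies: 16 + 2 = 18.
R5 applies (level before this adjustment is 18 ≥ 12, so +4): 18 + 4 = 22.
Final offense level: 22.
Criminal history: 7 prior points → Category 3 (3-8).
Level 22 falls in the 22 band.
Grid: Level 22 × Category 3 = 35-47 months.

35-47 months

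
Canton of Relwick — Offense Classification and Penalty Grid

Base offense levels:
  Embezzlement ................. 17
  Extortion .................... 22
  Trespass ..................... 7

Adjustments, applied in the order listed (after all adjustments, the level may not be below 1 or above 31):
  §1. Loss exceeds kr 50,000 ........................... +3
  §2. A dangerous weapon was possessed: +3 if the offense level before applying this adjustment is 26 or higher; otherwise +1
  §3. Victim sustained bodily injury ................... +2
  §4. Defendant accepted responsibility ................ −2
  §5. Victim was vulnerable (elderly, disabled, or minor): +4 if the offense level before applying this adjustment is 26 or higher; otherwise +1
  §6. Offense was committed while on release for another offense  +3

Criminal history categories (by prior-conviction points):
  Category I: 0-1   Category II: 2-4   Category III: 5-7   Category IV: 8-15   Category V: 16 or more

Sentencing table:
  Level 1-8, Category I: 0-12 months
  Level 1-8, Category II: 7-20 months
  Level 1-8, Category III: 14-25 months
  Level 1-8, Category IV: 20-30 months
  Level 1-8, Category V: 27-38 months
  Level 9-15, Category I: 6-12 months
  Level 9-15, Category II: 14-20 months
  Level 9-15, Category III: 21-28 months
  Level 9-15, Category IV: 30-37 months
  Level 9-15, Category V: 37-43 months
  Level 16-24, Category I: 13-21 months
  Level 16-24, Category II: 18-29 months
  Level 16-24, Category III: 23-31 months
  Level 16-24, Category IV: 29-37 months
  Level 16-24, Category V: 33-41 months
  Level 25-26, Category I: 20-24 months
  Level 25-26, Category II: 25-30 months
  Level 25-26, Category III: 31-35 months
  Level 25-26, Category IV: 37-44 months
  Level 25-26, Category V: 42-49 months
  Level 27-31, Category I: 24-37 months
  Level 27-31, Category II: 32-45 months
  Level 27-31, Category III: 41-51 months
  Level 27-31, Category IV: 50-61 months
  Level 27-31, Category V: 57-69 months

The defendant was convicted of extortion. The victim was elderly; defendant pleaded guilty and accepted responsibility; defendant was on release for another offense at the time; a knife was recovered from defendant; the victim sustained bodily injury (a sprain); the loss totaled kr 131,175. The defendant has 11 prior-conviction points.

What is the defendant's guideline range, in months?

Base offense level for extortion: 22.
§1 applies: 22 + 3 = 25.
§2 applies (level before this adjustment is 25 < 26, so +1): 25 + 1 = 26.
§3 applies: 26 + 2 = 28.
§4 applies: 28 − 2 = 26.
§5 applies (level before this adjustment is 26 ≥ 26, so +4): 26 + 4 = 30.
§6 applies: 30 + 3 = 33.
Level 33 exceeds the maximum of 31; capped at 31.
Final offense level: 31.
Criminal history: 11 prior points → Category IV (8-15).
Level 31 falls in the 27-31 band.
Grid: Level 27-31 × Category IV = 50-61 months.

50-61 months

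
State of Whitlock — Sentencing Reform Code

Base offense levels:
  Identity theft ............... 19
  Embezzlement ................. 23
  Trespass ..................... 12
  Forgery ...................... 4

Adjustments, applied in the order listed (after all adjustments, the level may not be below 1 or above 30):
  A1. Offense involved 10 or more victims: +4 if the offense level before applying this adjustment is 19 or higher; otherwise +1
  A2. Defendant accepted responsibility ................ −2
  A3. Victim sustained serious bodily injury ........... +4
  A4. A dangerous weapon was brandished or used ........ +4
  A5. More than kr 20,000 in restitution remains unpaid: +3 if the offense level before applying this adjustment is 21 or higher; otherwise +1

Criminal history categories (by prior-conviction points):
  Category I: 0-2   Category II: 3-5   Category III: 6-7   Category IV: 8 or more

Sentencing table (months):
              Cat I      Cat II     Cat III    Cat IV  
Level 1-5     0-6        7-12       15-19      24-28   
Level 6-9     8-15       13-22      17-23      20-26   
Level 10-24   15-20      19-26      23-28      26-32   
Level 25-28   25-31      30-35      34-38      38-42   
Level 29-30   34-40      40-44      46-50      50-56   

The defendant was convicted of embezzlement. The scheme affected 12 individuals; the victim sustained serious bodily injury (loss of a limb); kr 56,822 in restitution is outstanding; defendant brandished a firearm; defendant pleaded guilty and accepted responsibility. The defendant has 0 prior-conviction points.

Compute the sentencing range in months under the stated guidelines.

34-40 months

Base offense level for embezzlement: 23.
A1 applies (level before this adjustment is 23 ≥ 19, so +4): 23 + 4 = 27.
A2 applies: 27 − 2 = 25.
A3 applies: 25 + 4 = 29.
A4 applies: 29 + 4 = 33.
A5 applies (level before this adjustment is 33 ≥ 21, so +3): 33 + 3 = 36.
Level 36 exceeds the maximum of 30; capped at 30.
Final offense level: 30.
Criminal history: 0 prior points → Category I (0-2).
Level 30 falls in the 29-30 band.
Grid: Level 29-30 × Category I = 34-40 months.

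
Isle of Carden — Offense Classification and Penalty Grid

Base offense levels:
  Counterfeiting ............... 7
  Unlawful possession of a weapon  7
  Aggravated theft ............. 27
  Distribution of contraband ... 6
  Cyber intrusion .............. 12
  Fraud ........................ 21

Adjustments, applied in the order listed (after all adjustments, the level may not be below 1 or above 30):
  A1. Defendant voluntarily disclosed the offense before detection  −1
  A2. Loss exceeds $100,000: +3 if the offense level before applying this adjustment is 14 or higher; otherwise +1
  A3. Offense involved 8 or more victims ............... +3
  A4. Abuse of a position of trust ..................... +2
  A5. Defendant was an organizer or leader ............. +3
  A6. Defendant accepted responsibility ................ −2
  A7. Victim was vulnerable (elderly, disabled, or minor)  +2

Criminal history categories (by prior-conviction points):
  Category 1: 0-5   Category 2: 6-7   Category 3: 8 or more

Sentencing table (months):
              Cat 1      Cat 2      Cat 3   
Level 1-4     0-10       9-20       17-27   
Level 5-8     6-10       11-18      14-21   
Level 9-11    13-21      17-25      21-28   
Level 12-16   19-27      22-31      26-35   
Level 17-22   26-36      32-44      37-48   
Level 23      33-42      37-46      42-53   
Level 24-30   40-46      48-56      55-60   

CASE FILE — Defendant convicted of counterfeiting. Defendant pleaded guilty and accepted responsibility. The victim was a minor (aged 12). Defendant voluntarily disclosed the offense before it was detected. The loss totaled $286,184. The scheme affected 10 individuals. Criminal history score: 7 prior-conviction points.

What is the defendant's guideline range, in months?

Base offense level for counterfeiting: 7.
A1 applies: 7 − 1 = 6.
A2 applies (level before this adjustment is 6 < 14, so +1): 6 + 1 = 7.
A3 applies: 7 + 3 = 10.
A6 applies: 10 − 2 = 8.
A7 applies: 8 + 2 = 10.
Final offense level: 10.
Criminal history: 7 prior points → Category 2 (6-7).
Level 10 falls in the 9-11 band.
Grid: Level 9-11 × Category 2 = 17-25 months.

17-25 months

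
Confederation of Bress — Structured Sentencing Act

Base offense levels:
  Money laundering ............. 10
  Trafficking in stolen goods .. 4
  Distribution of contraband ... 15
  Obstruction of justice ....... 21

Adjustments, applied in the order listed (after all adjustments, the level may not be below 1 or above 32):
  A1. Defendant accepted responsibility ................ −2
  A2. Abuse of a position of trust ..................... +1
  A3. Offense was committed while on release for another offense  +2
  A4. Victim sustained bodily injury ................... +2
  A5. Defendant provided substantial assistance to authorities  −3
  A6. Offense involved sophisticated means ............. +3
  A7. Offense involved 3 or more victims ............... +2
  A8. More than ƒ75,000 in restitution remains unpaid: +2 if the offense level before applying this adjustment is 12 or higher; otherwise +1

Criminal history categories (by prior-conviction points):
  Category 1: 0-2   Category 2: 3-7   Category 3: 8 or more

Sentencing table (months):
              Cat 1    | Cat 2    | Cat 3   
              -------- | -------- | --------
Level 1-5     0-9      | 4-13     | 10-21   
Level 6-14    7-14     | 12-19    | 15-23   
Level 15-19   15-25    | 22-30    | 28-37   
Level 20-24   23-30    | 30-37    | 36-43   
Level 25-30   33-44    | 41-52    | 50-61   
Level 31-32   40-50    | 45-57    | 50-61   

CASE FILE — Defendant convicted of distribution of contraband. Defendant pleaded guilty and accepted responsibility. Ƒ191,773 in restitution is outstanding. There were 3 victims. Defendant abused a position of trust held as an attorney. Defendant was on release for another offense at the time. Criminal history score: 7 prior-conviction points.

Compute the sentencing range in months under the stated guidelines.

30-37 months

Base offense level for distribution of contraband: 15.
A1 applies: 15 − 2 = 13.
A2 applies: 13 + 1 = 14.
A3 applies: 14 + 2 = 16.
A5 does not apply.
A6 does not apply.
A7 applies: 16 + 2 = 18.
A8 applies (level before this adjustment is 18 ≥ 12, so +2): 18 + 2 = 20.
Final offense level: 20.
Criminal history: 7 prior points → Category 2 (3-7).
Level 20 falls in the 20-24 band.
Grid: Level 20-24 × Category 2 = 30-37 months.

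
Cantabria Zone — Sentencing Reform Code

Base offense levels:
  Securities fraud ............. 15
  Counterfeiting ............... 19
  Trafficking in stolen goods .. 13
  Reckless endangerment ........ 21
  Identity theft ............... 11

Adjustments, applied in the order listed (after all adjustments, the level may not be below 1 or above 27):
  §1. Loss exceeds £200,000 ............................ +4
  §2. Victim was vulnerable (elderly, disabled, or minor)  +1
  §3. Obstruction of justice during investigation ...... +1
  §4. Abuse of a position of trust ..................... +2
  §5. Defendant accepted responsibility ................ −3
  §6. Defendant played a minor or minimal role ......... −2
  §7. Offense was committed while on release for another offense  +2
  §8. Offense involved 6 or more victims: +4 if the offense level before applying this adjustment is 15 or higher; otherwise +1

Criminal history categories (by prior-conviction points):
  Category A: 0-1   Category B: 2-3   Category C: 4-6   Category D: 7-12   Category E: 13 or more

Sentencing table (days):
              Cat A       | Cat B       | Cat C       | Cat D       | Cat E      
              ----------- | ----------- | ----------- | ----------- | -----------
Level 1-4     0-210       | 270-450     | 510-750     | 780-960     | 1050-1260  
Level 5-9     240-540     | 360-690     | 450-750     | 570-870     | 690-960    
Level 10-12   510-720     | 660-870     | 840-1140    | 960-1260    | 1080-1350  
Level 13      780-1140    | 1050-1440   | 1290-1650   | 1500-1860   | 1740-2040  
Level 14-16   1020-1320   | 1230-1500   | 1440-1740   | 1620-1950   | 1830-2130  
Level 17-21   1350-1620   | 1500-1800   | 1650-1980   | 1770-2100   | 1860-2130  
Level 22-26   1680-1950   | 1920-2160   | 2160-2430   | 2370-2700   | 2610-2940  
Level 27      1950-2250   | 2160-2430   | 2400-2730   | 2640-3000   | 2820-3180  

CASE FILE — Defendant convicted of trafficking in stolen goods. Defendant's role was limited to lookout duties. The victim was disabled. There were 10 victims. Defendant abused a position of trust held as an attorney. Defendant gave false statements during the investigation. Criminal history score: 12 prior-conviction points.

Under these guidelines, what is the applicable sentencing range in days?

1770-2100 days

Base offense level for trafficking in stolen goods: 13.
§1 does not apply.
§2 applies: 13 + 1 = 14.
§3 applies: 14 + 1 = 15.
§4 applies: 15 + 2 = 17.
§6 applies: 17 − 2 = 15.
§7 does not apply.
§8 applies (level before this adjustment is 15 ≥ 15, so +4): 15 + 4 = 19.
Final offense level: 19.
Criminal history: 12 prior points → Category D (7-12).
Level 19 falls in the 17-21 band.
Grid: Level 17-21 × Category D = 1770-2100 days.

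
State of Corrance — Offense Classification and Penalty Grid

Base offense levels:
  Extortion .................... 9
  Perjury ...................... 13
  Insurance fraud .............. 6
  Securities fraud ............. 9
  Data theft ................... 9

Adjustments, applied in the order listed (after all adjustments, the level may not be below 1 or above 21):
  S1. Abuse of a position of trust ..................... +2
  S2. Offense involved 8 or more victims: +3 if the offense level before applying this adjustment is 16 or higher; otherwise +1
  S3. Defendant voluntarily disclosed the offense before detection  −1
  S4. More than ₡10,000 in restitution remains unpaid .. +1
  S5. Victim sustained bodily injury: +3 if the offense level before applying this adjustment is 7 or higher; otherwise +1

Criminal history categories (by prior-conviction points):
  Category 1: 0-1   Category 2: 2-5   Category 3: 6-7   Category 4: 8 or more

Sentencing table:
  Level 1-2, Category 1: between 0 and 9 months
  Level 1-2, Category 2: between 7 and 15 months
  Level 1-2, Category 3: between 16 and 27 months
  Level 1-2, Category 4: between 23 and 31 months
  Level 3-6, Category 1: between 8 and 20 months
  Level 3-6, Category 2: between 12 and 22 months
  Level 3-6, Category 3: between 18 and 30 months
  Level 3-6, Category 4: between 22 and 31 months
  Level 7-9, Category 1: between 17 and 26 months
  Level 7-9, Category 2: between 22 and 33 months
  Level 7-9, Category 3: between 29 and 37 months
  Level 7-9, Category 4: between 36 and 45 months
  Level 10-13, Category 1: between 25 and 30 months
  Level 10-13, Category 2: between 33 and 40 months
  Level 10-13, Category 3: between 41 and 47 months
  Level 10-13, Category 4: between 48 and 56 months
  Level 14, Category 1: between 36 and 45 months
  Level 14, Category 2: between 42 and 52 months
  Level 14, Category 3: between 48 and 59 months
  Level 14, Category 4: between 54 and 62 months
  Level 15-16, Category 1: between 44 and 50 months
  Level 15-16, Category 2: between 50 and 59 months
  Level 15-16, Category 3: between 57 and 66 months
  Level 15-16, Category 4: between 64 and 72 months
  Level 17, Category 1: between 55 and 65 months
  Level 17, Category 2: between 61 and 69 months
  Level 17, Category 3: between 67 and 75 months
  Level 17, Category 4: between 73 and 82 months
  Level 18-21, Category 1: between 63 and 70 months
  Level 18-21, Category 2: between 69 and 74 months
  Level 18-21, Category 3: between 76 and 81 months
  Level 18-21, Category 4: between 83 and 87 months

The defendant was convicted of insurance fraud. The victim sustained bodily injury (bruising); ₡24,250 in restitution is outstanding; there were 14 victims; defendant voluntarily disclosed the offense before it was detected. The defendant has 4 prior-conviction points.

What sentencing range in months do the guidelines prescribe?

Base offense level for insurance fraud: 6.
S1 does not apply.
S2 applies (level before this adjustment is 6 < 16, so +1): 6 + 1 = 7.
S3 applies: 7 − 1 = 6.
S4 applies: 6 + 1 = 7.
S5 applies (level before this adjustment is 7 ≥ 7, so +3): 7 + 3 = 10.
Final offense level: 10.
Criminal history: 4 prior points → Category 2 (2-5).
Level 10 falls in the 10-13 band.
Grid: Level 10-13 × Category 2 = 33-40 months.

33-40 months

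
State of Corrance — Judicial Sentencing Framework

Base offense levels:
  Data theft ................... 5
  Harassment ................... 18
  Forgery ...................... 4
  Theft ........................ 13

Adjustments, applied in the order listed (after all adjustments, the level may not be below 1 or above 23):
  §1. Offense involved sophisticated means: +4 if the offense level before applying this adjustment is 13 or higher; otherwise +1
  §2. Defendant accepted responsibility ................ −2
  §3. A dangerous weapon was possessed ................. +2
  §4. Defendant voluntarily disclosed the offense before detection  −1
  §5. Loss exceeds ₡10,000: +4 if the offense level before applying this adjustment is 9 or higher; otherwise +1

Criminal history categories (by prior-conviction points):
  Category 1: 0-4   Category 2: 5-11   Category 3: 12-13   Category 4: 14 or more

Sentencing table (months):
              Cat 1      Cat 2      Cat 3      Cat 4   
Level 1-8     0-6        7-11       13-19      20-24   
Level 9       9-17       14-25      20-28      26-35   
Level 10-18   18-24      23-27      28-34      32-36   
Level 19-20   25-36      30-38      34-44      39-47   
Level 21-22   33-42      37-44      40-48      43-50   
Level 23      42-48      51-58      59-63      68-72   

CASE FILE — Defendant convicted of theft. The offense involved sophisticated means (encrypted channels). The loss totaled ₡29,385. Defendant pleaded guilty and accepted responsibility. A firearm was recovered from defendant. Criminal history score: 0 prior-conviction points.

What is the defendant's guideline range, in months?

Base offense level for theft: 13.
§1 applies (level before this adjustment is 13 ≥ 13, so +4): 13 + 4 = 17.
§2 applies: 17 − 2 = 15.
§3 applies: 15 + 2 = 17.
§5 applies (level before this adjustment is 17 ≥ 9, so +4): 17 + 4 = 21.
Final offense level: 21.
Criminal history: 0 prior points → Category 1 (0-4).
Level 21 falls in the 21-22 band.
Grid: Level 21-22 × Category 1 = 33-42 months.

33-42 months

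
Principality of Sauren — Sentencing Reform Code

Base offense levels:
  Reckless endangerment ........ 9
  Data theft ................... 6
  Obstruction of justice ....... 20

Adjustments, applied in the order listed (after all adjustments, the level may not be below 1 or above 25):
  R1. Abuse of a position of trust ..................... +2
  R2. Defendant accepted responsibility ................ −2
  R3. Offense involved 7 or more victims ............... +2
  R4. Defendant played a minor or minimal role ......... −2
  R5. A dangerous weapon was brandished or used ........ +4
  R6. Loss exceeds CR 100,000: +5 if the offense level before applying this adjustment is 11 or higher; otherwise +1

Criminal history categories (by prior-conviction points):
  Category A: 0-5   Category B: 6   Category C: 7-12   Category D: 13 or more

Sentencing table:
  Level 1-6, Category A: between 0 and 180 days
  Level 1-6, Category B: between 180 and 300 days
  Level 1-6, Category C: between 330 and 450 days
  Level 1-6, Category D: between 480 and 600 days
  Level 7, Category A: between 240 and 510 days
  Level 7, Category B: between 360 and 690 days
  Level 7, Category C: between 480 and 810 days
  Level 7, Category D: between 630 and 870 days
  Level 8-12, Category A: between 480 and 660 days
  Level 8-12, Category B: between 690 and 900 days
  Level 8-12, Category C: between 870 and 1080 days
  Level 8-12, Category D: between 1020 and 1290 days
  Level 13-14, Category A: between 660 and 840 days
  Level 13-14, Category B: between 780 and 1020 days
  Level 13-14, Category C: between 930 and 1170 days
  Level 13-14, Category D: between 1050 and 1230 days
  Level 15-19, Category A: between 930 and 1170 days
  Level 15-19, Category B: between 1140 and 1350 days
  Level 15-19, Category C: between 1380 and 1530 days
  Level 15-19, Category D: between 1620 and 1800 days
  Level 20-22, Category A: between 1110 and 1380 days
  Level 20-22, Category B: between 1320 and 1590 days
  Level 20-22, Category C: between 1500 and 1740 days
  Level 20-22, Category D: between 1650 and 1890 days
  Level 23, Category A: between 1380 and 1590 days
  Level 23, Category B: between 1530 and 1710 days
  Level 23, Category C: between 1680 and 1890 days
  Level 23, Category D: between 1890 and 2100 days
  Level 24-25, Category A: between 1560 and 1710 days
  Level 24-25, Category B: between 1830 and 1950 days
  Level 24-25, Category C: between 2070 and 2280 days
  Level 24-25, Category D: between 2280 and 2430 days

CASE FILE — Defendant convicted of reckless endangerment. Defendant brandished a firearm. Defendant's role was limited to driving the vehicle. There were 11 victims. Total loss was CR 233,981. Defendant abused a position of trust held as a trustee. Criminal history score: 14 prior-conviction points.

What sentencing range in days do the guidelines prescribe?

Base offense level for reckless endangerment: 9.
R1 applies: 9 + 2 = 11.
R2 does not apply.
R3 applies: 11 + 2 = 13.
R4 applies: 13 − 2 = 11.
R5 applies: 11 + 4 = 15.
R6 applies (level before this adjustment is 15 ≥ 11, so +5): 15 + 5 = 20.
Final offense level: 20.
Criminal history: 14 prior points → Category D (13+).
Level 20 falls in the 20-22 band.
Grid: Level 20-22 × Category D = 1650-1890 days.

1650-1890 days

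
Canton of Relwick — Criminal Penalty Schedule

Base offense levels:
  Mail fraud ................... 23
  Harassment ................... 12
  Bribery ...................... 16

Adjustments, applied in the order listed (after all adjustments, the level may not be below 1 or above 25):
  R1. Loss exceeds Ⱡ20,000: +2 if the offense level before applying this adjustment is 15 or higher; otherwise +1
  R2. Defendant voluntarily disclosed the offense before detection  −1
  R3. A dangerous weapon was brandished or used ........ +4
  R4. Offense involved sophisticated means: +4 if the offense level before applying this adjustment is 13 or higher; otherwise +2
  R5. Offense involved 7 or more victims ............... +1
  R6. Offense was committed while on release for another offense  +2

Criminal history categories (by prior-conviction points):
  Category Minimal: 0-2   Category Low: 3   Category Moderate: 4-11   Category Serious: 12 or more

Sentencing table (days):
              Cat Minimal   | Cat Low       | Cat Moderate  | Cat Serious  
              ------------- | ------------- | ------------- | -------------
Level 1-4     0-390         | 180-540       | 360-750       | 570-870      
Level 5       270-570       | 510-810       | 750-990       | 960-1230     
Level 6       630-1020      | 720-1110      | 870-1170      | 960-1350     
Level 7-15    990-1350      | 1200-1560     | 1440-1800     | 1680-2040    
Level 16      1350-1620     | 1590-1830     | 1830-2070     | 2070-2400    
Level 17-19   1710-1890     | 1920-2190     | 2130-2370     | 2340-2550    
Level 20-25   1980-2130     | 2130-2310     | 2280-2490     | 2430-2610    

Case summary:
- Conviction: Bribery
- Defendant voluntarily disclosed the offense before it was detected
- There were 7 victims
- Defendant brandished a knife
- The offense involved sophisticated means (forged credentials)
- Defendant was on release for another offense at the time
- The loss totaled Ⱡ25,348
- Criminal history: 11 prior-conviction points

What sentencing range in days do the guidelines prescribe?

Base offense level for bribery: 16.
R1 applies (level before this adjustment is 16 ≥ 15, so +2): 16 + 2 = 18.
R2 applies: 18 − 1 = 17.
R3 applies: 17 + 4 = 21.
R4 applies (level before this adjustment is 21 ≥ 13, so +4): 21 + 4 = 25.
R5 applies: 25 + 1 = 26.
R6 applies: 26 + 2 = 28.
Level 28 exceeds the maximum of 25; capped at 25.
Final offense level: 25.
Criminal history: 11 prior points → Category Moderate (4-11).
Level 25 falls in the 20-25 band.
Grid: Level 20-25 × Category Moderate = 2280-2490 days.

2280-2490 days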